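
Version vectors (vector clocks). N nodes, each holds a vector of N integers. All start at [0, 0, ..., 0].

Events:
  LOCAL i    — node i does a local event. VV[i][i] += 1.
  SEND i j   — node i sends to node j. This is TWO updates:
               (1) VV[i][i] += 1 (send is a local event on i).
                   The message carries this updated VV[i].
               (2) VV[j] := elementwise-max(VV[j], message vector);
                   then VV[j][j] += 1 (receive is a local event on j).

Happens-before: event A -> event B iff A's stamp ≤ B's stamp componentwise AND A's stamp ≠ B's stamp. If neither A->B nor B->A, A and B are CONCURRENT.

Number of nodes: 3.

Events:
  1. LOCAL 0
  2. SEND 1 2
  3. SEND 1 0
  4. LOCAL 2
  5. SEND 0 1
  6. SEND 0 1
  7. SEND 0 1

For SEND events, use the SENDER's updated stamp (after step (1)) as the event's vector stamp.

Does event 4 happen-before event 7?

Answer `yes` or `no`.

Initial: VV[0]=[0, 0, 0]
Initial: VV[1]=[0, 0, 0]
Initial: VV[2]=[0, 0, 0]
Event 1: LOCAL 0: VV[0][0]++ -> VV[0]=[1, 0, 0]
Event 2: SEND 1->2: VV[1][1]++ -> VV[1]=[0, 1, 0], msg_vec=[0, 1, 0]; VV[2]=max(VV[2],msg_vec) then VV[2][2]++ -> VV[2]=[0, 1, 1]
Event 3: SEND 1->0: VV[1][1]++ -> VV[1]=[0, 2, 0], msg_vec=[0, 2, 0]; VV[0]=max(VV[0],msg_vec) then VV[0][0]++ -> VV[0]=[2, 2, 0]
Event 4: LOCAL 2: VV[2][2]++ -> VV[2]=[0, 1, 2]
Event 5: SEND 0->1: VV[0][0]++ -> VV[0]=[3, 2, 0], msg_vec=[3, 2, 0]; VV[1]=max(VV[1],msg_vec) then VV[1][1]++ -> VV[1]=[3, 3, 0]
Event 6: SEND 0->1: VV[0][0]++ -> VV[0]=[4, 2, 0], msg_vec=[4, 2, 0]; VV[1]=max(VV[1],msg_vec) then VV[1][1]++ -> VV[1]=[4, 4, 0]
Event 7: SEND 0->1: VV[0][0]++ -> VV[0]=[5, 2, 0], msg_vec=[5, 2, 0]; VV[1]=max(VV[1],msg_vec) then VV[1][1]++ -> VV[1]=[5, 5, 0]
Event 4 stamp: [0, 1, 2]
Event 7 stamp: [5, 2, 0]
[0, 1, 2] <= [5, 2, 0]? False. Equal? False. Happens-before: False

Answer: no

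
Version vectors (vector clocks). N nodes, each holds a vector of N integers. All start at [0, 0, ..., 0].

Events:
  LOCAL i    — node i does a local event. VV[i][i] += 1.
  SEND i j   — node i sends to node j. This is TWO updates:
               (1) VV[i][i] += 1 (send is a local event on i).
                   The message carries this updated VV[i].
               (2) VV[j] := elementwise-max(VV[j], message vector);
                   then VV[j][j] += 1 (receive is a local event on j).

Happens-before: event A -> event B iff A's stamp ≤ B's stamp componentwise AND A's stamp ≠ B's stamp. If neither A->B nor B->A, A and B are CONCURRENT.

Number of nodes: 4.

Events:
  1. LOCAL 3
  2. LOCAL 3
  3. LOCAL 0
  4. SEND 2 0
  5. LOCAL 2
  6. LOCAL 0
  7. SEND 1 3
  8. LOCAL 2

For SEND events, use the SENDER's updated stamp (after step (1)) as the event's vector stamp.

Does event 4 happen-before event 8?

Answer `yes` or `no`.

Initial: VV[0]=[0, 0, 0, 0]
Initial: VV[1]=[0, 0, 0, 0]
Initial: VV[2]=[0, 0, 0, 0]
Initial: VV[3]=[0, 0, 0, 0]
Event 1: LOCAL 3: VV[3][3]++ -> VV[3]=[0, 0, 0, 1]
Event 2: LOCAL 3: VV[3][3]++ -> VV[3]=[0, 0, 0, 2]
Event 3: LOCAL 0: VV[0][0]++ -> VV[0]=[1, 0, 0, 0]
Event 4: SEND 2->0: VV[2][2]++ -> VV[2]=[0, 0, 1, 0], msg_vec=[0, 0, 1, 0]; VV[0]=max(VV[0],msg_vec) then VV[0][0]++ -> VV[0]=[2, 0, 1, 0]
Event 5: LOCAL 2: VV[2][2]++ -> VV[2]=[0, 0, 2, 0]
Event 6: LOCAL 0: VV[0][0]++ -> VV[0]=[3, 0, 1, 0]
Event 7: SEND 1->3: VV[1][1]++ -> VV[1]=[0, 1, 0, 0], msg_vec=[0, 1, 0, 0]; VV[3]=max(VV[3],msg_vec) then VV[3][3]++ -> VV[3]=[0, 1, 0, 3]
Event 8: LOCAL 2: VV[2][2]++ -> VV[2]=[0, 0, 3, 0]
Event 4 stamp: [0, 0, 1, 0]
Event 8 stamp: [0, 0, 3, 0]
[0, 0, 1, 0] <= [0, 0, 3, 0]? True. Equal? False. Happens-before: True

Answer: yes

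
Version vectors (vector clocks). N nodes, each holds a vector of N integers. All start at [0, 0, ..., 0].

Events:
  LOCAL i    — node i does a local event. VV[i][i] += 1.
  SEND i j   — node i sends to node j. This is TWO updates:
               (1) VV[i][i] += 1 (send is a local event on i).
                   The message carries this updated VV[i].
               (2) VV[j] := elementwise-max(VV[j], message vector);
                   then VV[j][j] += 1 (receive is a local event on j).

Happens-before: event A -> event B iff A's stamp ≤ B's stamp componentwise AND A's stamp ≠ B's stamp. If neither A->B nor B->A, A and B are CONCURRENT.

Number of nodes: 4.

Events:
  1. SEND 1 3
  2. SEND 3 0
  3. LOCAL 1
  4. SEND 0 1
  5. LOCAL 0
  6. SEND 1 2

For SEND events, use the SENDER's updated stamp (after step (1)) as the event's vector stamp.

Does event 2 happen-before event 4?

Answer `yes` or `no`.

Initial: VV[0]=[0, 0, 0, 0]
Initial: VV[1]=[0, 0, 0, 0]
Initial: VV[2]=[0, 0, 0, 0]
Initial: VV[3]=[0, 0, 0, 0]
Event 1: SEND 1->3: VV[1][1]++ -> VV[1]=[0, 1, 0, 0], msg_vec=[0, 1, 0, 0]; VV[3]=max(VV[3],msg_vec) then VV[3][3]++ -> VV[3]=[0, 1, 0, 1]
Event 2: SEND 3->0: VV[3][3]++ -> VV[3]=[0, 1, 0, 2], msg_vec=[0, 1, 0, 2]; VV[0]=max(VV[0],msg_vec) then VV[0][0]++ -> VV[0]=[1, 1, 0, 2]
Event 3: LOCAL 1: VV[1][1]++ -> VV[1]=[0, 2, 0, 0]
Event 4: SEND 0->1: VV[0][0]++ -> VV[0]=[2, 1, 0, 2], msg_vec=[2, 1, 0, 2]; VV[1]=max(VV[1],msg_vec) then VV[1][1]++ -> VV[1]=[2, 3, 0, 2]
Event 5: LOCAL 0: VV[0][0]++ -> VV[0]=[3, 1, 0, 2]
Event 6: SEND 1->2: VV[1][1]++ -> VV[1]=[2, 4, 0, 2], msg_vec=[2, 4, 0, 2]; VV[2]=max(VV[2],msg_vec) then VV[2][2]++ -> VV[2]=[2, 4, 1, 2]
Event 2 stamp: [0, 1, 0, 2]
Event 4 stamp: [2, 1, 0, 2]
[0, 1, 0, 2] <= [2, 1, 0, 2]? True. Equal? False. Happens-before: True

Answer: yes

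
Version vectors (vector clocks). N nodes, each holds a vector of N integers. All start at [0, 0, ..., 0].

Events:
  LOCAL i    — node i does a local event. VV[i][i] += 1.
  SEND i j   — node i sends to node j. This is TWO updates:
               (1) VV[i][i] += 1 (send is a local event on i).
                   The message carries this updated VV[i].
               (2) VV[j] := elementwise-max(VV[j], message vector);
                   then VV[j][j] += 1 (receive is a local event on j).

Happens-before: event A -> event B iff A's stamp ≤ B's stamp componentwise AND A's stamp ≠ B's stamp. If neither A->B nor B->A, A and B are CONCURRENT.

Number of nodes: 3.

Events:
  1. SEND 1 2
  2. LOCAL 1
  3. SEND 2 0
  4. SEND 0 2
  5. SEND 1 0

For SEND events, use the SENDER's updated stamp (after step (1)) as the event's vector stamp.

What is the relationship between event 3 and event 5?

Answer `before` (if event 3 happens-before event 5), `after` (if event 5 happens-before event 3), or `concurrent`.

Answer: concurrent

Derivation:
Initial: VV[0]=[0, 0, 0]
Initial: VV[1]=[0, 0, 0]
Initial: VV[2]=[0, 0, 0]
Event 1: SEND 1->2: VV[1][1]++ -> VV[1]=[0, 1, 0], msg_vec=[0, 1, 0]; VV[2]=max(VV[2],msg_vec) then VV[2][2]++ -> VV[2]=[0, 1, 1]
Event 2: LOCAL 1: VV[1][1]++ -> VV[1]=[0, 2, 0]
Event 3: SEND 2->0: VV[2][2]++ -> VV[2]=[0, 1, 2], msg_vec=[0, 1, 2]; VV[0]=max(VV[0],msg_vec) then VV[0][0]++ -> VV[0]=[1, 1, 2]
Event 4: SEND 0->2: VV[0][0]++ -> VV[0]=[2, 1, 2], msg_vec=[2, 1, 2]; VV[2]=max(VV[2],msg_vec) then VV[2][2]++ -> VV[2]=[2, 1, 3]
Event 5: SEND 1->0: VV[1][1]++ -> VV[1]=[0, 3, 0], msg_vec=[0, 3, 0]; VV[0]=max(VV[0],msg_vec) then VV[0][0]++ -> VV[0]=[3, 3, 2]
Event 3 stamp: [0, 1, 2]
Event 5 stamp: [0, 3, 0]
[0, 1, 2] <= [0, 3, 0]? False
[0, 3, 0] <= [0, 1, 2]? False
Relation: concurrent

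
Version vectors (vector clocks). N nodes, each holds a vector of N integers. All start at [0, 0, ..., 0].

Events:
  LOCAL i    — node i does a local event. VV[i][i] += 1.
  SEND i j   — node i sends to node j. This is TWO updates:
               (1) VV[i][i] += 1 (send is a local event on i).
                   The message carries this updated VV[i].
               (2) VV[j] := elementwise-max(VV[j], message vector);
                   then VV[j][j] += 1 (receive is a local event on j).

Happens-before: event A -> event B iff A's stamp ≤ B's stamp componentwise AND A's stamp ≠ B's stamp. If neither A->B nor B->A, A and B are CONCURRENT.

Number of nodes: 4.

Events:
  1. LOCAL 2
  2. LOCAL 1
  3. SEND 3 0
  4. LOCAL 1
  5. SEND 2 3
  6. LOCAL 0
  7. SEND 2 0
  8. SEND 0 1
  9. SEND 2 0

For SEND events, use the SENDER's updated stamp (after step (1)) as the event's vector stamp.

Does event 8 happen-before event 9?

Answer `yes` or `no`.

Answer: no

Derivation:
Initial: VV[0]=[0, 0, 0, 0]
Initial: VV[1]=[0, 0, 0, 0]
Initial: VV[2]=[0, 0, 0, 0]
Initial: VV[3]=[0, 0, 0, 0]
Event 1: LOCAL 2: VV[2][2]++ -> VV[2]=[0, 0, 1, 0]
Event 2: LOCAL 1: VV[1][1]++ -> VV[1]=[0, 1, 0, 0]
Event 3: SEND 3->0: VV[3][3]++ -> VV[3]=[0, 0, 0, 1], msg_vec=[0, 0, 0, 1]; VV[0]=max(VV[0],msg_vec) then VV[0][0]++ -> VV[0]=[1, 0, 0, 1]
Event 4: LOCAL 1: VV[1][1]++ -> VV[1]=[0, 2, 0, 0]
Event 5: SEND 2->3: VV[2][2]++ -> VV[2]=[0, 0, 2, 0], msg_vec=[0, 0, 2, 0]; VV[3]=max(VV[3],msg_vec) then VV[3][3]++ -> VV[3]=[0, 0, 2, 2]
Event 6: LOCAL 0: VV[0][0]++ -> VV[0]=[2, 0, 0, 1]
Event 7: SEND 2->0: VV[2][2]++ -> VV[2]=[0, 0, 3, 0], msg_vec=[0, 0, 3, 0]; VV[0]=max(VV[0],msg_vec) then VV[0][0]++ -> VV[0]=[3, 0, 3, 1]
Event 8: SEND 0->1: VV[0][0]++ -> VV[0]=[4, 0, 3, 1], msg_vec=[4, 0, 3, 1]; VV[1]=max(VV[1],msg_vec) then VV[1][1]++ -> VV[1]=[4, 3, 3, 1]
Event 9: SEND 2->0: VV[2][2]++ -> VV[2]=[0, 0, 4, 0], msg_vec=[0, 0, 4, 0]; VV[0]=max(VV[0],msg_vec) then VV[0][0]++ -> VV[0]=[5, 0, 4, 1]
Event 8 stamp: [4, 0, 3, 1]
Event 9 stamp: [0, 0, 4, 0]
[4, 0, 3, 1] <= [0, 0, 4, 0]? False. Equal? False. Happens-before: False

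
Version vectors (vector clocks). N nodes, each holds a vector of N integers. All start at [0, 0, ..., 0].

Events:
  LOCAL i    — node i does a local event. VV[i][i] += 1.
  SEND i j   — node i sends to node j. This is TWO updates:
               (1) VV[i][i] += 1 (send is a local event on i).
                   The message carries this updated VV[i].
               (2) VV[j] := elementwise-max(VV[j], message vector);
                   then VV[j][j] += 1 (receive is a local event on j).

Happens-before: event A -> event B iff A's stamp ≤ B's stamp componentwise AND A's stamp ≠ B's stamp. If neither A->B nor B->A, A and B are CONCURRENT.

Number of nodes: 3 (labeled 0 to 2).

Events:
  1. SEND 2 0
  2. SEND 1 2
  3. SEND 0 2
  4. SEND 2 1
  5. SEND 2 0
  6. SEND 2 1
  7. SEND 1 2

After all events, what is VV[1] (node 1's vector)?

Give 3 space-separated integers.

Answer: 2 4 6

Derivation:
Initial: VV[0]=[0, 0, 0]
Initial: VV[1]=[0, 0, 0]
Initial: VV[2]=[0, 0, 0]
Event 1: SEND 2->0: VV[2][2]++ -> VV[2]=[0, 0, 1], msg_vec=[0, 0, 1]; VV[0]=max(VV[0],msg_vec) then VV[0][0]++ -> VV[0]=[1, 0, 1]
Event 2: SEND 1->2: VV[1][1]++ -> VV[1]=[0, 1, 0], msg_vec=[0, 1, 0]; VV[2]=max(VV[2],msg_vec) then VV[2][2]++ -> VV[2]=[0, 1, 2]
Event 3: SEND 0->2: VV[0][0]++ -> VV[0]=[2, 0, 1], msg_vec=[2, 0, 1]; VV[2]=max(VV[2],msg_vec) then VV[2][2]++ -> VV[2]=[2, 1, 3]
Event 4: SEND 2->1: VV[2][2]++ -> VV[2]=[2, 1, 4], msg_vec=[2, 1, 4]; VV[1]=max(VV[1],msg_vec) then VV[1][1]++ -> VV[1]=[2, 2, 4]
Event 5: SEND 2->0: VV[2][2]++ -> VV[2]=[2, 1, 5], msg_vec=[2, 1, 5]; VV[0]=max(VV[0],msg_vec) then VV[0][0]++ -> VV[0]=[3, 1, 5]
Event 6: SEND 2->1: VV[2][2]++ -> VV[2]=[2, 1, 6], msg_vec=[2, 1, 6]; VV[1]=max(VV[1],msg_vec) then VV[1][1]++ -> VV[1]=[2, 3, 6]
Event 7: SEND 1->2: VV[1][1]++ -> VV[1]=[2, 4, 6], msg_vec=[2, 4, 6]; VV[2]=max(VV[2],msg_vec) then VV[2][2]++ -> VV[2]=[2, 4, 7]
Final vectors: VV[0]=[3, 1, 5]; VV[1]=[2, 4, 6]; VV[2]=[2, 4, 7]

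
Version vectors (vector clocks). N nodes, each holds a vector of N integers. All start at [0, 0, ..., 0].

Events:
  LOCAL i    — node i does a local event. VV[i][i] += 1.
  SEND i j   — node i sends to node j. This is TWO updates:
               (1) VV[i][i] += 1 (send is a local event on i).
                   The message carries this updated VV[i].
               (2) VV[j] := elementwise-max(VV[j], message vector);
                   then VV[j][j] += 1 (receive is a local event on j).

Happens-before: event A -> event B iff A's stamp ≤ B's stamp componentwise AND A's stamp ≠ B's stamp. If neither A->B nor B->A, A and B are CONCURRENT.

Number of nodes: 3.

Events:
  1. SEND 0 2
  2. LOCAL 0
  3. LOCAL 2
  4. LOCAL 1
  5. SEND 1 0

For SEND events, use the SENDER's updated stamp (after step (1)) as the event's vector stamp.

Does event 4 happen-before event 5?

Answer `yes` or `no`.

Initial: VV[0]=[0, 0, 0]
Initial: VV[1]=[0, 0, 0]
Initial: VV[2]=[0, 0, 0]
Event 1: SEND 0->2: VV[0][0]++ -> VV[0]=[1, 0, 0], msg_vec=[1, 0, 0]; VV[2]=max(VV[2],msg_vec) then VV[2][2]++ -> VV[2]=[1, 0, 1]
Event 2: LOCAL 0: VV[0][0]++ -> VV[0]=[2, 0, 0]
Event 3: LOCAL 2: VV[2][2]++ -> VV[2]=[1, 0, 2]
Event 4: LOCAL 1: VV[1][1]++ -> VV[1]=[0, 1, 0]
Event 5: SEND 1->0: VV[1][1]++ -> VV[1]=[0, 2, 0], msg_vec=[0, 2, 0]; VV[0]=max(VV[0],msg_vec) then VV[0][0]++ -> VV[0]=[3, 2, 0]
Event 4 stamp: [0, 1, 0]
Event 5 stamp: [0, 2, 0]
[0, 1, 0] <= [0, 2, 0]? True. Equal? False. Happens-before: True

Answer: yes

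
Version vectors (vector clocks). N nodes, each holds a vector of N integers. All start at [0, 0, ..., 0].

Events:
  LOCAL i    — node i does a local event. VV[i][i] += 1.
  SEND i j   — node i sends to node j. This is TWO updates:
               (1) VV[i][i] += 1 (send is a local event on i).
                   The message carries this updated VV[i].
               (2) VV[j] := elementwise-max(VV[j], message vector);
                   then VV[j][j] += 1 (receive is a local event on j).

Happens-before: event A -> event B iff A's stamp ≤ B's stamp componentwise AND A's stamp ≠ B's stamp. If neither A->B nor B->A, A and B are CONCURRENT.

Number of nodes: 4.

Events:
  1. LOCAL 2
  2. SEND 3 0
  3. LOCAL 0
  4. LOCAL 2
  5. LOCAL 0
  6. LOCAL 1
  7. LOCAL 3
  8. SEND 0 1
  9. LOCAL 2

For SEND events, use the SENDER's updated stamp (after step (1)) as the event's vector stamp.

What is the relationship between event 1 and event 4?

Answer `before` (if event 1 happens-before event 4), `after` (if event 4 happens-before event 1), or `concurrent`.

Answer: before

Derivation:
Initial: VV[0]=[0, 0, 0, 0]
Initial: VV[1]=[0, 0, 0, 0]
Initial: VV[2]=[0, 0, 0, 0]
Initial: VV[3]=[0, 0, 0, 0]
Event 1: LOCAL 2: VV[2][2]++ -> VV[2]=[0, 0, 1, 0]
Event 2: SEND 3->0: VV[3][3]++ -> VV[3]=[0, 0, 0, 1], msg_vec=[0, 0, 0, 1]; VV[0]=max(VV[0],msg_vec) then VV[0][0]++ -> VV[0]=[1, 0, 0, 1]
Event 3: LOCAL 0: VV[0][0]++ -> VV[0]=[2, 0, 0, 1]
Event 4: LOCAL 2: VV[2][2]++ -> VV[2]=[0, 0, 2, 0]
Event 5: LOCAL 0: VV[0][0]++ -> VV[0]=[3, 0, 0, 1]
Event 6: LOCAL 1: VV[1][1]++ -> VV[1]=[0, 1, 0, 0]
Event 7: LOCAL 3: VV[3][3]++ -> VV[3]=[0, 0, 0, 2]
Event 8: SEND 0->1: VV[0][0]++ -> VV[0]=[4, 0, 0, 1], msg_vec=[4, 0, 0, 1]; VV[1]=max(VV[1],msg_vec) then VV[1][1]++ -> VV[1]=[4, 2, 0, 1]
Event 9: LOCAL 2: VV[2][2]++ -> VV[2]=[0, 0, 3, 0]
Event 1 stamp: [0, 0, 1, 0]
Event 4 stamp: [0, 0, 2, 0]
[0, 0, 1, 0] <= [0, 0, 2, 0]? True
[0, 0, 2, 0] <= [0, 0, 1, 0]? False
Relation: before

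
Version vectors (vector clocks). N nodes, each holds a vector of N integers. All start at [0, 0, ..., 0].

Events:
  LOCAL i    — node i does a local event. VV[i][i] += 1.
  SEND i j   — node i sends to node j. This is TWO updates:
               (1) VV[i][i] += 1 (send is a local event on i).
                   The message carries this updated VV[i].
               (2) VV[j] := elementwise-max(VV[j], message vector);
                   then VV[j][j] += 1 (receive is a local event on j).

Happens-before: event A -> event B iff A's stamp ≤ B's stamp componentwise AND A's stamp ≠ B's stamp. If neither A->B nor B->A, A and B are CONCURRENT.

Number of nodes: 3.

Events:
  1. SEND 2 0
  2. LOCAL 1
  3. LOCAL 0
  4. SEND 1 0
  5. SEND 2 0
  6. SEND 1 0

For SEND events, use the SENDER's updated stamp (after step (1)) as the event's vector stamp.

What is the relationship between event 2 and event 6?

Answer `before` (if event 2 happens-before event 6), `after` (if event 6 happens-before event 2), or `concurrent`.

Initial: VV[0]=[0, 0, 0]
Initial: VV[1]=[0, 0, 0]
Initial: VV[2]=[0, 0, 0]
Event 1: SEND 2->0: VV[2][2]++ -> VV[2]=[0, 0, 1], msg_vec=[0, 0, 1]; VV[0]=max(VV[0],msg_vec) then VV[0][0]++ -> VV[0]=[1, 0, 1]
Event 2: LOCAL 1: VV[1][1]++ -> VV[1]=[0, 1, 0]
Event 3: LOCAL 0: VV[0][0]++ -> VV[0]=[2, 0, 1]
Event 4: SEND 1->0: VV[1][1]++ -> VV[1]=[0, 2, 0], msg_vec=[0, 2, 0]; VV[0]=max(VV[0],msg_vec) then VV[0][0]++ -> VV[0]=[3, 2, 1]
Event 5: SEND 2->0: VV[2][2]++ -> VV[2]=[0, 0, 2], msg_vec=[0, 0, 2]; VV[0]=max(VV[0],msg_vec) then VV[0][0]++ -> VV[0]=[4, 2, 2]
Event 6: SEND 1->0: VV[1][1]++ -> VV[1]=[0, 3, 0], msg_vec=[0, 3, 0]; VV[0]=max(VV[0],msg_vec) then VV[0][0]++ -> VV[0]=[5, 3, 2]
Event 2 stamp: [0, 1, 0]
Event 6 stamp: [0, 3, 0]
[0, 1, 0] <= [0, 3, 0]? True
[0, 3, 0] <= [0, 1, 0]? False
Relation: before

Answer: before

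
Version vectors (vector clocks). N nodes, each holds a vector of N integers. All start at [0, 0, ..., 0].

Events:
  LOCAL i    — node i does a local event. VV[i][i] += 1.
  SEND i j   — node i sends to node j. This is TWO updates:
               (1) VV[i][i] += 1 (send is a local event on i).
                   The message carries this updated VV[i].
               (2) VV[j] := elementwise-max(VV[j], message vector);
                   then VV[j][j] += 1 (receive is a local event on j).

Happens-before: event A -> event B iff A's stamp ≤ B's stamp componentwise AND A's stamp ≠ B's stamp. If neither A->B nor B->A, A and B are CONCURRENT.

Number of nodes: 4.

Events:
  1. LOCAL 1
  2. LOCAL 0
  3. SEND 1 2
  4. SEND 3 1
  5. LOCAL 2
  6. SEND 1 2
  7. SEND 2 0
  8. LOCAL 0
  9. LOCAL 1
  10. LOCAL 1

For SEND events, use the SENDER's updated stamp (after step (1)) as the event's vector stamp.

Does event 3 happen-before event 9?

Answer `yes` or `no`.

Answer: yes

Derivation:
Initial: VV[0]=[0, 0, 0, 0]
Initial: VV[1]=[0, 0, 0, 0]
Initial: VV[2]=[0, 0, 0, 0]
Initial: VV[3]=[0, 0, 0, 0]
Event 1: LOCAL 1: VV[1][1]++ -> VV[1]=[0, 1, 0, 0]
Event 2: LOCAL 0: VV[0][0]++ -> VV[0]=[1, 0, 0, 0]
Event 3: SEND 1->2: VV[1][1]++ -> VV[1]=[0, 2, 0, 0], msg_vec=[0, 2, 0, 0]; VV[2]=max(VV[2],msg_vec) then VV[2][2]++ -> VV[2]=[0, 2, 1, 0]
Event 4: SEND 3->1: VV[3][3]++ -> VV[3]=[0, 0, 0, 1], msg_vec=[0, 0, 0, 1]; VV[1]=max(VV[1],msg_vec) then VV[1][1]++ -> VV[1]=[0, 3, 0, 1]
Event 5: LOCAL 2: VV[2][2]++ -> VV[2]=[0, 2, 2, 0]
Event 6: SEND 1->2: VV[1][1]++ -> VV[1]=[0, 4, 0, 1], msg_vec=[0, 4, 0, 1]; VV[2]=max(VV[2],msg_vec) then VV[2][2]++ -> VV[2]=[0, 4, 3, 1]
Event 7: SEND 2->0: VV[2][2]++ -> VV[2]=[0, 4, 4, 1], msg_vec=[0, 4, 4, 1]; VV[0]=max(VV[0],msg_vec) then VV[0][0]++ -> VV[0]=[2, 4, 4, 1]
Event 8: LOCAL 0: VV[0][0]++ -> VV[0]=[3, 4, 4, 1]
Event 9: LOCAL 1: VV[1][1]++ -> VV[1]=[0, 5, 0, 1]
Event 10: LOCAL 1: VV[1][1]++ -> VV[1]=[0, 6, 0, 1]
Event 3 stamp: [0, 2, 0, 0]
Event 9 stamp: [0, 5, 0, 1]
[0, 2, 0, 0] <= [0, 5, 0, 1]? True. Equal? False. Happens-before: True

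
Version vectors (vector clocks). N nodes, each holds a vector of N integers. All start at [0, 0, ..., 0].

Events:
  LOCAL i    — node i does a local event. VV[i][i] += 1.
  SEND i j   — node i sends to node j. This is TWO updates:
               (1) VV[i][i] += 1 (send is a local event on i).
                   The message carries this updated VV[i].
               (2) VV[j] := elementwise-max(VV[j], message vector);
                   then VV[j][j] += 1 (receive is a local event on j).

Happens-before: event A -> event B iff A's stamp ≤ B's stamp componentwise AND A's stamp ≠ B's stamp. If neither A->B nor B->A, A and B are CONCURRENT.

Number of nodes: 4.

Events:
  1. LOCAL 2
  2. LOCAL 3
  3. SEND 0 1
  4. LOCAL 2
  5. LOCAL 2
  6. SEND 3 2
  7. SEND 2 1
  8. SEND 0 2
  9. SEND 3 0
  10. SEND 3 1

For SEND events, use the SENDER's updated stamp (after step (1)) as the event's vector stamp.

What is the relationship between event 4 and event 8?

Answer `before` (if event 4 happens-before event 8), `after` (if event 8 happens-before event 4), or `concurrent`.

Initial: VV[0]=[0, 0, 0, 0]
Initial: VV[1]=[0, 0, 0, 0]
Initial: VV[2]=[0, 0, 0, 0]
Initial: VV[3]=[0, 0, 0, 0]
Event 1: LOCAL 2: VV[2][2]++ -> VV[2]=[0, 0, 1, 0]
Event 2: LOCAL 3: VV[3][3]++ -> VV[3]=[0, 0, 0, 1]
Event 3: SEND 0->1: VV[0][0]++ -> VV[0]=[1, 0, 0, 0], msg_vec=[1, 0, 0, 0]; VV[1]=max(VV[1],msg_vec) then VV[1][1]++ -> VV[1]=[1, 1, 0, 0]
Event 4: LOCAL 2: VV[2][2]++ -> VV[2]=[0, 0, 2, 0]
Event 5: LOCAL 2: VV[2][2]++ -> VV[2]=[0, 0, 3, 0]
Event 6: SEND 3->2: VV[3][3]++ -> VV[3]=[0, 0, 0, 2], msg_vec=[0, 0, 0, 2]; VV[2]=max(VV[2],msg_vec) then VV[2][2]++ -> VV[2]=[0, 0, 4, 2]
Event 7: SEND 2->1: VV[2][2]++ -> VV[2]=[0, 0, 5, 2], msg_vec=[0, 0, 5, 2]; VV[1]=max(VV[1],msg_vec) then VV[1][1]++ -> VV[1]=[1, 2, 5, 2]
Event 8: SEND 0->2: VV[0][0]++ -> VV[0]=[2, 0, 0, 0], msg_vec=[2, 0, 0, 0]; VV[2]=max(VV[2],msg_vec) then VV[2][2]++ -> VV[2]=[2, 0, 6, 2]
Event 9: SEND 3->0: VV[3][3]++ -> VV[3]=[0, 0, 0, 3], msg_vec=[0, 0, 0, 3]; VV[0]=max(VV[0],msg_vec) then VV[0][0]++ -> VV[0]=[3, 0, 0, 3]
Event 10: SEND 3->1: VV[3][3]++ -> VV[3]=[0, 0, 0, 4], msg_vec=[0, 0, 0, 4]; VV[1]=max(VV[1],msg_vec) then VV[1][1]++ -> VV[1]=[1, 3, 5, 4]
Event 4 stamp: [0, 0, 2, 0]
Event 8 stamp: [2, 0, 0, 0]
[0, 0, 2, 0] <= [2, 0, 0, 0]? False
[2, 0, 0, 0] <= [0, 0, 2, 0]? False
Relation: concurrent

Answer: concurrent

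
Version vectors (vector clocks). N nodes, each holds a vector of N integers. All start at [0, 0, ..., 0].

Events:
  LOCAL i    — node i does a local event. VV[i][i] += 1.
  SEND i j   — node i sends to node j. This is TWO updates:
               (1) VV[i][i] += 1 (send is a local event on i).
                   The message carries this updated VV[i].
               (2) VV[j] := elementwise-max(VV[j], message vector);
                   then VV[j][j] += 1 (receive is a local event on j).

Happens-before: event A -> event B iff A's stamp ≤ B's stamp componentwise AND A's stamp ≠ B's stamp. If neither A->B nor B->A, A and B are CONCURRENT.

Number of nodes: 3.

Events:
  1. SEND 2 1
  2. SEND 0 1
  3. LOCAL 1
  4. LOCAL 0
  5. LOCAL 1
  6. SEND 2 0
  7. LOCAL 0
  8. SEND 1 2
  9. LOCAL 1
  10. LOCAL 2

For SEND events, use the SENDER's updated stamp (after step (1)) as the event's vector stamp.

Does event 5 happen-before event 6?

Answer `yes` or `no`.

Answer: no

Derivation:
Initial: VV[0]=[0, 0, 0]
Initial: VV[1]=[0, 0, 0]
Initial: VV[2]=[0, 0, 0]
Event 1: SEND 2->1: VV[2][2]++ -> VV[2]=[0, 0, 1], msg_vec=[0, 0, 1]; VV[1]=max(VV[1],msg_vec) then VV[1][1]++ -> VV[1]=[0, 1, 1]
Event 2: SEND 0->1: VV[0][0]++ -> VV[0]=[1, 0, 0], msg_vec=[1, 0, 0]; VV[1]=max(VV[1],msg_vec) then VV[1][1]++ -> VV[1]=[1, 2, 1]
Event 3: LOCAL 1: VV[1][1]++ -> VV[1]=[1, 3, 1]
Event 4: LOCAL 0: VV[0][0]++ -> VV[0]=[2, 0, 0]
Event 5: LOCAL 1: VV[1][1]++ -> VV[1]=[1, 4, 1]
Event 6: SEND 2->0: VV[2][2]++ -> VV[2]=[0, 0, 2], msg_vec=[0, 0, 2]; VV[0]=max(VV[0],msg_vec) then VV[0][0]++ -> VV[0]=[3, 0, 2]
Event 7: LOCAL 0: VV[0][0]++ -> VV[0]=[4, 0, 2]
Event 8: SEND 1->2: VV[1][1]++ -> VV[1]=[1, 5, 1], msg_vec=[1, 5, 1]; VV[2]=max(VV[2],msg_vec) then VV[2][2]++ -> VV[2]=[1, 5, 3]
Event 9: LOCAL 1: VV[1][1]++ -> VV[1]=[1, 6, 1]
Event 10: LOCAL 2: VV[2][2]++ -> VV[2]=[1, 5, 4]
Event 5 stamp: [1, 4, 1]
Event 6 stamp: [0, 0, 2]
[1, 4, 1] <= [0, 0, 2]? False. Equal? False. Happens-before: False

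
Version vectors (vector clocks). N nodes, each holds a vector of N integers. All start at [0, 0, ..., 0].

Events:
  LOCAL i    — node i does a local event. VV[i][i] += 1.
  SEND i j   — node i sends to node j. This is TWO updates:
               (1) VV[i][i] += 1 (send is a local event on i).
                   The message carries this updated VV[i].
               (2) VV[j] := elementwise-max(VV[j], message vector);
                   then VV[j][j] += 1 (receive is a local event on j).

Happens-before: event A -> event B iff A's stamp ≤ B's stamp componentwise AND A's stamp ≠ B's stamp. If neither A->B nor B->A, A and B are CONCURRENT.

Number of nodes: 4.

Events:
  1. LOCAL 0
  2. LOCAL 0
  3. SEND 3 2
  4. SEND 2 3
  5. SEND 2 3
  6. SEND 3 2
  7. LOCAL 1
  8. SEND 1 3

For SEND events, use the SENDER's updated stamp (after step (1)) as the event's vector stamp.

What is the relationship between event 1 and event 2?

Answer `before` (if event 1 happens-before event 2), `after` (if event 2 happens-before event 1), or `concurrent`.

Initial: VV[0]=[0, 0, 0, 0]
Initial: VV[1]=[0, 0, 0, 0]
Initial: VV[2]=[0, 0, 0, 0]
Initial: VV[3]=[0, 0, 0, 0]
Event 1: LOCAL 0: VV[0][0]++ -> VV[0]=[1, 0, 0, 0]
Event 2: LOCAL 0: VV[0][0]++ -> VV[0]=[2, 0, 0, 0]
Event 3: SEND 3->2: VV[3][3]++ -> VV[3]=[0, 0, 0, 1], msg_vec=[0, 0, 0, 1]; VV[2]=max(VV[2],msg_vec) then VV[2][2]++ -> VV[2]=[0, 0, 1, 1]
Event 4: SEND 2->3: VV[2][2]++ -> VV[2]=[0, 0, 2, 1], msg_vec=[0, 0, 2, 1]; VV[3]=max(VV[3],msg_vec) then VV[3][3]++ -> VV[3]=[0, 0, 2, 2]
Event 5: SEND 2->3: VV[2][2]++ -> VV[2]=[0, 0, 3, 1], msg_vec=[0, 0, 3, 1]; VV[3]=max(VV[3],msg_vec) then VV[3][3]++ -> VV[3]=[0, 0, 3, 3]
Event 6: SEND 3->2: VV[3][3]++ -> VV[3]=[0, 0, 3, 4], msg_vec=[0, 0, 3, 4]; VV[2]=max(VV[2],msg_vec) then VV[2][2]++ -> VV[2]=[0, 0, 4, 4]
Event 7: LOCAL 1: VV[1][1]++ -> VV[1]=[0, 1, 0, 0]
Event 8: SEND 1->3: VV[1][1]++ -> VV[1]=[0, 2, 0, 0], msg_vec=[0, 2, 0, 0]; VV[3]=max(VV[3],msg_vec) then VV[3][3]++ -> VV[3]=[0, 2, 3, 5]
Event 1 stamp: [1, 0, 0, 0]
Event 2 stamp: [2, 0, 0, 0]
[1, 0, 0, 0] <= [2, 0, 0, 0]? True
[2, 0, 0, 0] <= [1, 0, 0, 0]? False
Relation: before

Answer: before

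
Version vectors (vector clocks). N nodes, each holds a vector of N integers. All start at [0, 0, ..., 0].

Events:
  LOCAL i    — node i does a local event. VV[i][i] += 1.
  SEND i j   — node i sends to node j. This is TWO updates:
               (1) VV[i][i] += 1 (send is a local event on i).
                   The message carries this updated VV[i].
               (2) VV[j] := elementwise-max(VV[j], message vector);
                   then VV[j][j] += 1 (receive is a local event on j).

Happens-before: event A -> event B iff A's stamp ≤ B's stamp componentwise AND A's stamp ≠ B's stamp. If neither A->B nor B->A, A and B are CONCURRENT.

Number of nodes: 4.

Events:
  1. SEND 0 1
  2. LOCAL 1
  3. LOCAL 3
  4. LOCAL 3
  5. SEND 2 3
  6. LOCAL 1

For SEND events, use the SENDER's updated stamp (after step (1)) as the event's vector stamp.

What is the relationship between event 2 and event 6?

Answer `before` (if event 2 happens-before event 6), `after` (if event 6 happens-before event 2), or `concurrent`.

Initial: VV[0]=[0, 0, 0, 0]
Initial: VV[1]=[0, 0, 0, 0]
Initial: VV[2]=[0, 0, 0, 0]
Initial: VV[3]=[0, 0, 0, 0]
Event 1: SEND 0->1: VV[0][0]++ -> VV[0]=[1, 0, 0, 0], msg_vec=[1, 0, 0, 0]; VV[1]=max(VV[1],msg_vec) then VV[1][1]++ -> VV[1]=[1, 1, 0, 0]
Event 2: LOCAL 1: VV[1][1]++ -> VV[1]=[1, 2, 0, 0]
Event 3: LOCAL 3: VV[3][3]++ -> VV[3]=[0, 0, 0, 1]
Event 4: LOCAL 3: VV[3][3]++ -> VV[3]=[0, 0, 0, 2]
Event 5: SEND 2->3: VV[2][2]++ -> VV[2]=[0, 0, 1, 0], msg_vec=[0, 0, 1, 0]; VV[3]=max(VV[3],msg_vec) then VV[3][3]++ -> VV[3]=[0, 0, 1, 3]
Event 6: LOCAL 1: VV[1][1]++ -> VV[1]=[1, 3, 0, 0]
Event 2 stamp: [1, 2, 0, 0]
Event 6 stamp: [1, 3, 0, 0]
[1, 2, 0, 0] <= [1, 3, 0, 0]? True
[1, 3, 0, 0] <= [1, 2, 0, 0]? False
Relation: before

Answer: before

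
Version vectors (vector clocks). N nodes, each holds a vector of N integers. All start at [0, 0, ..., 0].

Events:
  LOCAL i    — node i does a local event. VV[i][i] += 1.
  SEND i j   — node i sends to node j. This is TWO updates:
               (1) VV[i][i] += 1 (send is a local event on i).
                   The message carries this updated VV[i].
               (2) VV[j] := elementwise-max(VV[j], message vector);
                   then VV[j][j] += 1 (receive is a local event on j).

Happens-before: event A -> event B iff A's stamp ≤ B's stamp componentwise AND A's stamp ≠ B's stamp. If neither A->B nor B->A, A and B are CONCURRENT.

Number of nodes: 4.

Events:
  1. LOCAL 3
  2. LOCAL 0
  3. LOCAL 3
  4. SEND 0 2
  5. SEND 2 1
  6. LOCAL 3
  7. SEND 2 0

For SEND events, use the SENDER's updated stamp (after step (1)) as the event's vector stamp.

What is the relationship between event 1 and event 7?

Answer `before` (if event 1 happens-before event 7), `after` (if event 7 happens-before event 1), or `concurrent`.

Initial: VV[0]=[0, 0, 0, 0]
Initial: VV[1]=[0, 0, 0, 0]
Initial: VV[2]=[0, 0, 0, 0]
Initial: VV[3]=[0, 0, 0, 0]
Event 1: LOCAL 3: VV[3][3]++ -> VV[3]=[0, 0, 0, 1]
Event 2: LOCAL 0: VV[0][0]++ -> VV[0]=[1, 0, 0, 0]
Event 3: LOCAL 3: VV[3][3]++ -> VV[3]=[0, 0, 0, 2]
Event 4: SEND 0->2: VV[0][0]++ -> VV[0]=[2, 0, 0, 0], msg_vec=[2, 0, 0, 0]; VV[2]=max(VV[2],msg_vec) then VV[2][2]++ -> VV[2]=[2, 0, 1, 0]
Event 5: SEND 2->1: VV[2][2]++ -> VV[2]=[2, 0, 2, 0], msg_vec=[2, 0, 2, 0]; VV[1]=max(VV[1],msg_vec) then VV[1][1]++ -> VV[1]=[2, 1, 2, 0]
Event 6: LOCAL 3: VV[3][3]++ -> VV[3]=[0, 0, 0, 3]
Event 7: SEND 2->0: VV[2][2]++ -> VV[2]=[2, 0, 3, 0], msg_vec=[2, 0, 3, 0]; VV[0]=max(VV[0],msg_vec) then VV[0][0]++ -> VV[0]=[3, 0, 3, 0]
Event 1 stamp: [0, 0, 0, 1]
Event 7 stamp: [2, 0, 3, 0]
[0, 0, 0, 1] <= [2, 0, 3, 0]? False
[2, 0, 3, 0] <= [0, 0, 0, 1]? False
Relation: concurrent

Answer: concurrent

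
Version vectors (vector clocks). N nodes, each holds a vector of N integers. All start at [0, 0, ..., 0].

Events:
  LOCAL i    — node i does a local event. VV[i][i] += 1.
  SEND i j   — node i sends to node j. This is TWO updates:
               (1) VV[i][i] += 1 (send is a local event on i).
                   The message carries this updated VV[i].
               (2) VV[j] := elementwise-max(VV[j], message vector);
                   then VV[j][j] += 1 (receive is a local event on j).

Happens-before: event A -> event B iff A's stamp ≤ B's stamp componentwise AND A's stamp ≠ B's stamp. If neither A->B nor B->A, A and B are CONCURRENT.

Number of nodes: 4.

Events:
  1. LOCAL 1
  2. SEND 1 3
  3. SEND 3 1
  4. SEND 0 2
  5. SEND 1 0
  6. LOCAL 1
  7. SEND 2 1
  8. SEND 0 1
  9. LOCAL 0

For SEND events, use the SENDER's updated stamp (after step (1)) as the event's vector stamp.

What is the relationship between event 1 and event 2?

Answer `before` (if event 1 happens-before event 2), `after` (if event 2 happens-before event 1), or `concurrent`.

Answer: before

Derivation:
Initial: VV[0]=[0, 0, 0, 0]
Initial: VV[1]=[0, 0, 0, 0]
Initial: VV[2]=[0, 0, 0, 0]
Initial: VV[3]=[0, 0, 0, 0]
Event 1: LOCAL 1: VV[1][1]++ -> VV[1]=[0, 1, 0, 0]
Event 2: SEND 1->3: VV[1][1]++ -> VV[1]=[0, 2, 0, 0], msg_vec=[0, 2, 0, 0]; VV[3]=max(VV[3],msg_vec) then VV[3][3]++ -> VV[3]=[0, 2, 0, 1]
Event 3: SEND 3->1: VV[3][3]++ -> VV[3]=[0, 2, 0, 2], msg_vec=[0, 2, 0, 2]; VV[1]=max(VV[1],msg_vec) then VV[1][1]++ -> VV[1]=[0, 3, 0, 2]
Event 4: SEND 0->2: VV[0][0]++ -> VV[0]=[1, 0, 0, 0], msg_vec=[1, 0, 0, 0]; VV[2]=max(VV[2],msg_vec) then VV[2][2]++ -> VV[2]=[1, 0, 1, 0]
Event 5: SEND 1->0: VV[1][1]++ -> VV[1]=[0, 4, 0, 2], msg_vec=[0, 4, 0, 2]; VV[0]=max(VV[0],msg_vec) then VV[0][0]++ -> VV[0]=[2, 4, 0, 2]
Event 6: LOCAL 1: VV[1][1]++ -> VV[1]=[0, 5, 0, 2]
Event 7: SEND 2->1: VV[2][2]++ -> VV[2]=[1, 0, 2, 0], msg_vec=[1, 0, 2, 0]; VV[1]=max(VV[1],msg_vec) then VV[1][1]++ -> VV[1]=[1, 6, 2, 2]
Event 8: SEND 0->1: VV[0][0]++ -> VV[0]=[3, 4, 0, 2], msg_vec=[3, 4, 0, 2]; VV[1]=max(VV[1],msg_vec) then VV[1][1]++ -> VV[1]=[3, 7, 2, 2]
Event 9: LOCAL 0: VV[0][0]++ -> VV[0]=[4, 4, 0, 2]
Event 1 stamp: [0, 1, 0, 0]
Event 2 stamp: [0, 2, 0, 0]
[0, 1, 0, 0] <= [0, 2, 0, 0]? True
[0, 2, 0, 0] <= [0, 1, 0, 0]? False
Relation: before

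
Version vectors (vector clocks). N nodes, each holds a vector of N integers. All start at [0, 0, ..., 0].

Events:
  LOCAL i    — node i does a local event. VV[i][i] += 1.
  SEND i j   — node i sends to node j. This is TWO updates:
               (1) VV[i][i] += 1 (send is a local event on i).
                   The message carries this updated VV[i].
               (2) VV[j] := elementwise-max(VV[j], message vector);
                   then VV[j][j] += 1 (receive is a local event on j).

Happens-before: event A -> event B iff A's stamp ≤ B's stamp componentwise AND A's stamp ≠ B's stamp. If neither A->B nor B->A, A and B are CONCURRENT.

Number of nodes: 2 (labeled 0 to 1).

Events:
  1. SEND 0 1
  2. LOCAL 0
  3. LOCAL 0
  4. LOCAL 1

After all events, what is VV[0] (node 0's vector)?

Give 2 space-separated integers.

Initial: VV[0]=[0, 0]
Initial: VV[1]=[0, 0]
Event 1: SEND 0->1: VV[0][0]++ -> VV[0]=[1, 0], msg_vec=[1, 0]; VV[1]=max(VV[1],msg_vec) then VV[1][1]++ -> VV[1]=[1, 1]
Event 2: LOCAL 0: VV[0][0]++ -> VV[0]=[2, 0]
Event 3: LOCAL 0: VV[0][0]++ -> VV[0]=[3, 0]
Event 4: LOCAL 1: VV[1][1]++ -> VV[1]=[1, 2]
Final vectors: VV[0]=[3, 0]; VV[1]=[1, 2]

Answer: 3 0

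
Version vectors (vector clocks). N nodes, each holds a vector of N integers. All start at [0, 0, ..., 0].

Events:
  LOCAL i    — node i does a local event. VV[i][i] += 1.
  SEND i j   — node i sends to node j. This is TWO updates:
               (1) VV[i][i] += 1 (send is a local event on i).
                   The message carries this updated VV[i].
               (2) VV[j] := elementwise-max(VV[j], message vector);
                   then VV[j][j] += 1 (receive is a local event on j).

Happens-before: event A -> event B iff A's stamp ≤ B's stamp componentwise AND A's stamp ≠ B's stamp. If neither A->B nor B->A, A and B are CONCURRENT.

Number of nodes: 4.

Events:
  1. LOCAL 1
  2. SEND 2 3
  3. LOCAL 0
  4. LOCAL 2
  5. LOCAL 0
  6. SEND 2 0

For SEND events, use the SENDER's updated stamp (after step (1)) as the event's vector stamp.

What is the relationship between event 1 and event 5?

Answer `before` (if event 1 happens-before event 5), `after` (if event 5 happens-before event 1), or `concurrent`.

Initial: VV[0]=[0, 0, 0, 0]
Initial: VV[1]=[0, 0, 0, 0]
Initial: VV[2]=[0, 0, 0, 0]
Initial: VV[3]=[0, 0, 0, 0]
Event 1: LOCAL 1: VV[1][1]++ -> VV[1]=[0, 1, 0, 0]
Event 2: SEND 2->3: VV[2][2]++ -> VV[2]=[0, 0, 1, 0], msg_vec=[0, 0, 1, 0]; VV[3]=max(VV[3],msg_vec) then VV[3][3]++ -> VV[3]=[0, 0, 1, 1]
Event 3: LOCAL 0: VV[0][0]++ -> VV[0]=[1, 0, 0, 0]
Event 4: LOCAL 2: VV[2][2]++ -> VV[2]=[0, 0, 2, 0]
Event 5: LOCAL 0: VV[0][0]++ -> VV[0]=[2, 0, 0, 0]
Event 6: SEND 2->0: VV[2][2]++ -> VV[2]=[0, 0, 3, 0], msg_vec=[0, 0, 3, 0]; VV[0]=max(VV[0],msg_vec) then VV[0][0]++ -> VV[0]=[3, 0, 3, 0]
Event 1 stamp: [0, 1, 0, 0]
Event 5 stamp: [2, 0, 0, 0]
[0, 1, 0, 0] <= [2, 0, 0, 0]? False
[2, 0, 0, 0] <= [0, 1, 0, 0]? False
Relation: concurrent

Answer: concurrent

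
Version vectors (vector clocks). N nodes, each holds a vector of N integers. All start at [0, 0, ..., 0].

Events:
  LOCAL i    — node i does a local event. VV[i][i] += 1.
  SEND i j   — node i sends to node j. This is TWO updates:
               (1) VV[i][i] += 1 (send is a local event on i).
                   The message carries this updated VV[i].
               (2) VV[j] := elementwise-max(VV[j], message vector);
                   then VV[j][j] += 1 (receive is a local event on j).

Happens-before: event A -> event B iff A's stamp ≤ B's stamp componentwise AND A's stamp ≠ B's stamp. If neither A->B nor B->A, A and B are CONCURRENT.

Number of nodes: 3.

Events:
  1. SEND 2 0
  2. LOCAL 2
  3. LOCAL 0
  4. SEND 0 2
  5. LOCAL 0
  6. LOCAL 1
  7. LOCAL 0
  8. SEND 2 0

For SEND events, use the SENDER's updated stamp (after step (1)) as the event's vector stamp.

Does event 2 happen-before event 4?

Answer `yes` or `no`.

Answer: no

Derivation:
Initial: VV[0]=[0, 0, 0]
Initial: VV[1]=[0, 0, 0]
Initial: VV[2]=[0, 0, 0]
Event 1: SEND 2->0: VV[2][2]++ -> VV[2]=[0, 0, 1], msg_vec=[0, 0, 1]; VV[0]=max(VV[0],msg_vec) then VV[0][0]++ -> VV[0]=[1, 0, 1]
Event 2: LOCAL 2: VV[2][2]++ -> VV[2]=[0, 0, 2]
Event 3: LOCAL 0: VV[0][0]++ -> VV[0]=[2, 0, 1]
Event 4: SEND 0->2: VV[0][0]++ -> VV[0]=[3, 0, 1], msg_vec=[3, 0, 1]; VV[2]=max(VV[2],msg_vec) then VV[2][2]++ -> VV[2]=[3, 0, 3]
Event 5: LOCAL 0: VV[0][0]++ -> VV[0]=[4, 0, 1]
Event 6: LOCAL 1: VV[1][1]++ -> VV[1]=[0, 1, 0]
Event 7: LOCAL 0: VV[0][0]++ -> VV[0]=[5, 0, 1]
Event 8: SEND 2->0: VV[2][2]++ -> VV[2]=[3, 0, 4], msg_vec=[3, 0, 4]; VV[0]=max(VV[0],msg_vec) then VV[0][0]++ -> VV[0]=[6, 0, 4]
Event 2 stamp: [0, 0, 2]
Event 4 stamp: [3, 0, 1]
[0, 0, 2] <= [3, 0, 1]? False. Equal? False. Happens-before: False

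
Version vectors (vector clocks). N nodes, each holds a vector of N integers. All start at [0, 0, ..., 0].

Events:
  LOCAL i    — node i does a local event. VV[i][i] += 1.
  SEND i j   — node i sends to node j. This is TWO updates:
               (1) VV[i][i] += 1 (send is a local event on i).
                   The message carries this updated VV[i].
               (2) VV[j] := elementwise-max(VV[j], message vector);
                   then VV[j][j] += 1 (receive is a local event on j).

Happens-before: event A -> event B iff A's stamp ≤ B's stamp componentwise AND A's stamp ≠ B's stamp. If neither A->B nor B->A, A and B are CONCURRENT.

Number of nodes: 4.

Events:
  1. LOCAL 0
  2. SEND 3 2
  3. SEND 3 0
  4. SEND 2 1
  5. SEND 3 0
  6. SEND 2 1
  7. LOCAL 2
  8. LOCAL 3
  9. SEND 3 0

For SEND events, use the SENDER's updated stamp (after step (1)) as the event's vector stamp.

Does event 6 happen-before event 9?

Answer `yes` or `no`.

Answer: no

Derivation:
Initial: VV[0]=[0, 0, 0, 0]
Initial: VV[1]=[0, 0, 0, 0]
Initial: VV[2]=[0, 0, 0, 0]
Initial: VV[3]=[0, 0, 0, 0]
Event 1: LOCAL 0: VV[0][0]++ -> VV[0]=[1, 0, 0, 0]
Event 2: SEND 3->2: VV[3][3]++ -> VV[3]=[0, 0, 0, 1], msg_vec=[0, 0, 0, 1]; VV[2]=max(VV[2],msg_vec) then VV[2][2]++ -> VV[2]=[0, 0, 1, 1]
Event 3: SEND 3->0: VV[3][3]++ -> VV[3]=[0, 0, 0, 2], msg_vec=[0, 0, 0, 2]; VV[0]=max(VV[0],msg_vec) then VV[0][0]++ -> VV[0]=[2, 0, 0, 2]
Event 4: SEND 2->1: VV[2][2]++ -> VV[2]=[0, 0, 2, 1], msg_vec=[0, 0, 2, 1]; VV[1]=max(VV[1],msg_vec) then VV[1][1]++ -> VV[1]=[0, 1, 2, 1]
Event 5: SEND 3->0: VV[3][3]++ -> VV[3]=[0, 0, 0, 3], msg_vec=[0, 0, 0, 3]; VV[0]=max(VV[0],msg_vec) then VV[0][0]++ -> VV[0]=[3, 0, 0, 3]
Event 6: SEND 2->1: VV[2][2]++ -> VV[2]=[0, 0, 3, 1], msg_vec=[0, 0, 3, 1]; VV[1]=max(VV[1],msg_vec) then VV[1][1]++ -> VV[1]=[0, 2, 3, 1]
Event 7: LOCAL 2: VV[2][2]++ -> VV[2]=[0, 0, 4, 1]
Event 8: LOCAL 3: VV[3][3]++ -> VV[3]=[0, 0, 0, 4]
Event 9: SEND 3->0: VV[3][3]++ -> VV[3]=[0, 0, 0, 5], msg_vec=[0, 0, 0, 5]; VV[0]=max(VV[0],msg_vec) then VV[0][0]++ -> VV[0]=[4, 0, 0, 5]
Event 6 stamp: [0, 0, 3, 1]
Event 9 stamp: [0, 0, 0, 5]
[0, 0, 3, 1] <= [0, 0, 0, 5]? False. Equal? False. Happens-before: False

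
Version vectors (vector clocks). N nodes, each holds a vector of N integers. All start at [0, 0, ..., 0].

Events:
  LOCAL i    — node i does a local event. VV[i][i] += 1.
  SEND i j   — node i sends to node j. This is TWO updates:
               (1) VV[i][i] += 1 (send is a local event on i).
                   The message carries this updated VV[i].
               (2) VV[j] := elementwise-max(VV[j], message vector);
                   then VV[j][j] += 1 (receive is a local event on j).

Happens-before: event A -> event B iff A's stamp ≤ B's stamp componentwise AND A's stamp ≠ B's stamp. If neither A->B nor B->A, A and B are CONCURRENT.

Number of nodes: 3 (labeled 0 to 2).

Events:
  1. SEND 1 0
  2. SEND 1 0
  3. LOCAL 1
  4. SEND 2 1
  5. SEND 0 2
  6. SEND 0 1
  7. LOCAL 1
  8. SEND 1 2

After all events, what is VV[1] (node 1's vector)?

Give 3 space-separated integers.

Initial: VV[0]=[0, 0, 0]
Initial: VV[1]=[0, 0, 0]
Initial: VV[2]=[0, 0, 0]
Event 1: SEND 1->0: VV[1][1]++ -> VV[1]=[0, 1, 0], msg_vec=[0, 1, 0]; VV[0]=max(VV[0],msg_vec) then VV[0][0]++ -> VV[0]=[1, 1, 0]
Event 2: SEND 1->0: VV[1][1]++ -> VV[1]=[0, 2, 0], msg_vec=[0, 2, 0]; VV[0]=max(VV[0],msg_vec) then VV[0][0]++ -> VV[0]=[2, 2, 0]
Event 3: LOCAL 1: VV[1][1]++ -> VV[1]=[0, 3, 0]
Event 4: SEND 2->1: VV[2][2]++ -> VV[2]=[0, 0, 1], msg_vec=[0, 0, 1]; VV[1]=max(VV[1],msg_vec) then VV[1][1]++ -> VV[1]=[0, 4, 1]
Event 5: SEND 0->2: VV[0][0]++ -> VV[0]=[3, 2, 0], msg_vec=[3, 2, 0]; VV[2]=max(VV[2],msg_vec) then VV[2][2]++ -> VV[2]=[3, 2, 2]
Event 6: SEND 0->1: VV[0][0]++ -> VV[0]=[4, 2, 0], msg_vec=[4, 2, 0]; VV[1]=max(VV[1],msg_vec) then VV[1][1]++ -> VV[1]=[4, 5, 1]
Event 7: LOCAL 1: VV[1][1]++ -> VV[1]=[4, 6, 1]
Event 8: SEND 1->2: VV[1][1]++ -> VV[1]=[4, 7, 1], msg_vec=[4, 7, 1]; VV[2]=max(VV[2],msg_vec) then VV[2][2]++ -> VV[2]=[4, 7, 3]
Final vectors: VV[0]=[4, 2, 0]; VV[1]=[4, 7, 1]; VV[2]=[4, 7, 3]

Answer: 4 7 1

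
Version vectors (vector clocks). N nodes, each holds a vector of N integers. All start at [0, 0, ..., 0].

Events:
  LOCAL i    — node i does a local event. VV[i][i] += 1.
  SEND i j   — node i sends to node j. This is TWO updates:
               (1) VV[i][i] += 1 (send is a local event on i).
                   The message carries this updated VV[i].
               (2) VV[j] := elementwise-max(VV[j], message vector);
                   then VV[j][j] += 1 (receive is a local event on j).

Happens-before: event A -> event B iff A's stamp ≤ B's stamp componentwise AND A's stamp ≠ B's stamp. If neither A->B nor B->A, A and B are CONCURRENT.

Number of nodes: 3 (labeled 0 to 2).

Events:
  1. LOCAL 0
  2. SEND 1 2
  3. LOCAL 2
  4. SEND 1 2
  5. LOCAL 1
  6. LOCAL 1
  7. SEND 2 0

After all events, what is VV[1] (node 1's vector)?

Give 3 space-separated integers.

Initial: VV[0]=[0, 0, 0]
Initial: VV[1]=[0, 0, 0]
Initial: VV[2]=[0, 0, 0]
Event 1: LOCAL 0: VV[0][0]++ -> VV[0]=[1, 0, 0]
Event 2: SEND 1->2: VV[1][1]++ -> VV[1]=[0, 1, 0], msg_vec=[0, 1, 0]; VV[2]=max(VV[2],msg_vec) then VV[2][2]++ -> VV[2]=[0, 1, 1]
Event 3: LOCAL 2: VV[2][2]++ -> VV[2]=[0, 1, 2]
Event 4: SEND 1->2: VV[1][1]++ -> VV[1]=[0, 2, 0], msg_vec=[0, 2, 0]; VV[2]=max(VV[2],msg_vec) then VV[2][2]++ -> VV[2]=[0, 2, 3]
Event 5: LOCAL 1: VV[1][1]++ -> VV[1]=[0, 3, 0]
Event 6: LOCAL 1: VV[1][1]++ -> VV[1]=[0, 4, 0]
Event 7: SEND 2->0: VV[2][2]++ -> VV[2]=[0, 2, 4], msg_vec=[0, 2, 4]; VV[0]=max(VV[0],msg_vec) then VV[0][0]++ -> VV[0]=[2, 2, 4]
Final vectors: VV[0]=[2, 2, 4]; VV[1]=[0, 4, 0]; VV[2]=[0, 2, 4]

Answer: 0 4 0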